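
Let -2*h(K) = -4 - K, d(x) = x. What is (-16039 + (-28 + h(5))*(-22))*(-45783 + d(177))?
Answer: 707896332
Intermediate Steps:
h(K) = 2 + K/2 (h(K) = -(-4 - K)/2 = 2 + K/2)
(-16039 + (-28 + h(5))*(-22))*(-45783 + d(177)) = (-16039 + (-28 + (2 + (½)*5))*(-22))*(-45783 + 177) = (-16039 + (-28 + (2 + 5/2))*(-22))*(-45606) = (-16039 + (-28 + 9/2)*(-22))*(-45606) = (-16039 - 47/2*(-22))*(-45606) = (-16039 + 517)*(-45606) = -15522*(-45606) = 707896332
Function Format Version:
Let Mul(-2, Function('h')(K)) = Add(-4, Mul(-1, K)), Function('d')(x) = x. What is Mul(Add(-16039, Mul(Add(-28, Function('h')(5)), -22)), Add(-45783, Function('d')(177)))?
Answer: 707896332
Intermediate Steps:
Function('h')(K) = Add(2, Mul(Rational(1, 2), K)) (Function('h')(K) = Mul(Rational(-1, 2), Add(-4, Mul(-1, K))) = Add(2, Mul(Rational(1, 2), K)))
Mul(Add(-16039, Mul(Add(-28, Function('h')(5)), -22)), Add(-45783, Function('d')(177))) = Mul(Add(-16039, Mul(Add(-28, Add(2, Mul(Rational(1, 2), 5))), -22)), Add(-45783, 177)) = Mul(Add(-16039, Mul(Add(-28, Add(2, Rational(5, 2))), -22)), -45606) = Mul(Add(-16039, Mul(Add(-28, Rational(9, 2)), -22)), -45606) = Mul(Add(-16039, Mul(Rational(-47, 2), -22)), -45606) = Mul(Add(-16039, 517), -45606) = Mul(-15522, -45606) = 707896332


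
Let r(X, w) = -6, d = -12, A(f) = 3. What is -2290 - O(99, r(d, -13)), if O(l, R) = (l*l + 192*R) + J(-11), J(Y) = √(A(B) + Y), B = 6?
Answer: -10939 - 2*I*√2 ≈ -10939.0 - 2.8284*I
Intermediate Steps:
J(Y) = √(3 + Y)
O(l, R) = l² + 192*R + 2*I*√2 (O(l, R) = (l*l + 192*R) + √(3 - 11) = (l² + 192*R) + √(-8) = (l² + 192*R) + 2*I*√2 = l² + 192*R + 2*I*√2)
-2290 - O(99, r(d, -13)) = -2290 - (99² + 192*(-6) + 2*I*√2) = -2290 - (9801 - 1152 + 2*I*√2) = -2290 - (8649 + 2*I*√2) = -2290 + (-8649 - 2*I*√2) = -10939 - 2*I*√2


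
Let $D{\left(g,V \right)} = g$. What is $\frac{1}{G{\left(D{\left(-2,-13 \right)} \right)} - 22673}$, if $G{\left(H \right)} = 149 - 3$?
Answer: $- \frac{1}{22527} \approx -4.4391 \cdot 10^{-5}$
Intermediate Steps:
$G{\left(H \right)} = 146$ ($G{\left(H \right)} = 149 - 3 = 146$)
$\frac{1}{G{\left(D{\left(-2,-13 \right)} \right)} - 22673} = \frac{1}{146 - 22673} = \frac{1}{-22527} = - \frac{1}{22527}$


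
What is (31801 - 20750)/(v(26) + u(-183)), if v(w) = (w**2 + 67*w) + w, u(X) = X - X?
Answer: 11051/2444 ≈ 4.5217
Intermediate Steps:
u(X) = 0
v(w) = w**2 + 68*w
(31801 - 20750)/(v(26) + u(-183)) = (31801 - 20750)/(26*(68 + 26) + 0) = 11051/(26*94 + 0) = 11051/(2444 + 0) = 11051/2444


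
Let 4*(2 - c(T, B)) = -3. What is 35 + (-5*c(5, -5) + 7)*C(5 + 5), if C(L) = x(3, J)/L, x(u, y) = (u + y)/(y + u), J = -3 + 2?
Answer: 1373/40 ≈ 34.325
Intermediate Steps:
c(T, B) = 11/4 (c(T, B) = 2 - ¼*(-3) = 2 + ¾ = 11/4)
J = -1
x(u, y) = 1 (x(u, y) = (u + y)/(u + y) = 1)
C(L) = 1/L
35 + (-5*c(5, -5) + 7)*C(5 + 5) = 35 + (-5*11/4 + 7)/(5 + 5) = 35 + (-55/4 + 7)/10 = 35 - 27/4*⅒ = 35 - 27/40 = 1373/40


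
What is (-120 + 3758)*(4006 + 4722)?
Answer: 31752464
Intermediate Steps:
(-120 + 3758)*(4006 + 4722) = 3638*8728 = 31752464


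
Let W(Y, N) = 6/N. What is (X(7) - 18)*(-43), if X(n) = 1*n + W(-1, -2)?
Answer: 602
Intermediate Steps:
X(n) = -3 + n (X(n) = 1*n + 6/(-2) = n + 6*(-1/2) = n - 3 = -3 + n)
(X(7) - 18)*(-43) = ((-3 + 7) - 18)*(-43) = (4 - 18)*(-43) = -14*(-43) = 602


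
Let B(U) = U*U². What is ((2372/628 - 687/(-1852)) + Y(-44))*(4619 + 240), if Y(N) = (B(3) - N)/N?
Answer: 9846744064/799601 ≈ 12315.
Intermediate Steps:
B(U) = U³
Y(N) = (27 - N)/N (Y(N) = (3³ - N)/N = (27 - N)/N)
((2372/628 - 687/(-1852)) + Y(-44))*(4619 + 240) = ((2372/628 - 687/(-1852)) + (27 - 1*(-44))/(-44))*(4619 + 240) = ((2372*(1/628) - 687*(-1/1852)) - (27 + 44)/44)*4859 = ((593/157 + 687/1852) - 1/44*71)*4859 = (1206095/290764 - 71/44)*4859 = (2026496/799601)*4859 = 9846744064/799601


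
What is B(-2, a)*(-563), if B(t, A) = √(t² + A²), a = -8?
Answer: -1126*√17 ≈ -4642.6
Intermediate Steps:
B(t, A) = √(A² + t²)
B(-2, a)*(-563) = √((-8)² + (-2)²)*(-563) = √(64 + 4)*(-563) = √68*(-563) = (2*√17)*(-563) = -1126*√17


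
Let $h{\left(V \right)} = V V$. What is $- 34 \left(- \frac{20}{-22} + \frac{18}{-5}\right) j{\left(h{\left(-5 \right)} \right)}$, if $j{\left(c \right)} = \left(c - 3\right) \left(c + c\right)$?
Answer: $100640$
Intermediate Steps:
$h{\left(V \right)} = V^{2}$
$j{\left(c \right)} = 2 c \left(-3 + c\right)$ ($j{\left(c \right)} = \left(-3 + c\right) 2 c = 2 c \left(-3 + c\right)$)
$- 34 \left(- \frac{20}{-22} + \frac{18}{-5}\right) j{\left(h{\left(-5 \right)} \right)} = - 34 \left(- \frac{20}{-22} + \frac{18}{-5}\right) 2 \left(-5\right)^{2} \left(-3 + \left(-5\right)^{2}\right) = - 34 \left(\left(-20\right) \left(- \frac{1}{22}\right) + 18 \left(- \frac{1}{5}\right)\right) 2 \cdot 25 \left(-3 + 25\right) = - 34 \left(\frac{10}{11} - \frac{18}{5}\right) 2 \cdot 25 \cdot 22 = \left(-34\right) \left(- \frac{148}{55}\right) 1100 = \frac{5032}{55} \cdot 1100 = 100640$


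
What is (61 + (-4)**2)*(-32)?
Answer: -2464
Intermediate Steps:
(61 + (-4)**2)*(-32) = (61 + 16)*(-32) = 77*(-32) = -2464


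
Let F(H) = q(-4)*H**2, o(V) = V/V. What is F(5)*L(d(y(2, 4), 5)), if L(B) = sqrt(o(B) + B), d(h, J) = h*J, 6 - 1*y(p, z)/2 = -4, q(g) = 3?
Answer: 75*sqrt(101) ≈ 753.74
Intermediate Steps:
o(V) = 1
y(p, z) = 20 (y(p, z) = 12 - 2*(-4) = 12 + 8 = 20)
d(h, J) = J*h
F(H) = 3*H**2
L(B) = sqrt(1 + B)
F(5)*L(d(y(2, 4), 5)) = (3*5**2)*sqrt(1 + 5*20) = (3*25)*sqrt(1 + 100) = 75*sqrt(101)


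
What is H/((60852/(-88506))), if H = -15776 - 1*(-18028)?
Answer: -1509966/461 ≈ -3275.4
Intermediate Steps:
H = 2252 (H = -15776 + 18028 = 2252)
H/((60852/(-88506))) = 2252/((60852/(-88506))) = 2252/((60852*(-1/88506))) = 2252/(-922/1341) = 2252*(-1341/922) = -1509966/461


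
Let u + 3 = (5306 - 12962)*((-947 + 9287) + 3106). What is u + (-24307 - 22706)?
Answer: -87677592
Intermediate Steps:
u = -87630579 (u = -3 + (5306 - 12962)*((-947 + 9287) + 3106) = -3 - 7656*(8340 + 3106) = -3 - 7656*11446 = -3 - 87630576 = -87630579)
u + (-24307 - 22706) = -87630579 + (-24307 - 22706) = -87630579 - 47013 = -87677592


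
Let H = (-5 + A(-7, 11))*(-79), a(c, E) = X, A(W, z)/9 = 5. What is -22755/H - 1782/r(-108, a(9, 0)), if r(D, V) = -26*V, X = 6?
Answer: 153015/8216 ≈ 18.624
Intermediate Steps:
A(W, z) = 45 (A(W, z) = 9*5 = 45)
a(c, E) = 6
H = -3160 (H = (-5 + 45)*(-79) = 40*(-79) = -3160)
-22755/H - 1782/r(-108, a(9, 0)) = -22755/(-3160) - 1782/((-26*6)) = -22755*(-1/3160) - 1782/(-156) = 4551/632 - 1782*(-1/156) = 4551/632 + 297/26 = 153015/8216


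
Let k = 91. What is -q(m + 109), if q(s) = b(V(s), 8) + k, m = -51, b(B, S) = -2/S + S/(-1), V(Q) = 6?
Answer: -331/4 ≈ -82.750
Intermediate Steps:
b(B, S) = -S - 2/S (b(B, S) = -2/S + S*(-1) = -2/S - S = -S - 2/S)
q(s) = 331/4 (q(s) = (-1*8 - 2/8) + 91 = (-8 - 2*⅛) + 91 = (-8 - ¼) + 91 = -33/4 + 91 = 331/4)
-q(m + 109) = -1*331/4 = -331/4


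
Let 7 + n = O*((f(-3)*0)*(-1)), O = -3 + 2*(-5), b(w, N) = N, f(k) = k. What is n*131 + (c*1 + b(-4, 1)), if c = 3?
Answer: -913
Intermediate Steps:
O = -13 (O = -3 - 10 = -13)
n = -7 (n = -7 - 13*(-3*0)*(-1) = -7 - 0*(-1) = -7 - 13*0 = -7 + 0 = -7)
n*131 + (c*1 + b(-4, 1)) = -7*131 + (3*1 + 1) = -917 + (3 + 1) = -917 + 4 = -913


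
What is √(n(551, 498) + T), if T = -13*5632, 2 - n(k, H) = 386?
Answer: 40*I*√46 ≈ 271.29*I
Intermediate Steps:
n(k, H) = -384 (n(k, H) = 2 - 1*386 = 2 - 386 = -384)
T = -73216
√(n(551, 498) + T) = √(-384 - 73216) = √(-73600) = 40*I*√46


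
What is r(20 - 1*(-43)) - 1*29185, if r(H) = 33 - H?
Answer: -29215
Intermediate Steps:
r(20 - 1*(-43)) - 1*29185 = (33 - (20 - 1*(-43))) - 1*29185 = (33 - (20 + 43)) - 29185 = (33 - 1*63) - 29185 = (33 - 63) - 29185 = -30 - 29185 = -29215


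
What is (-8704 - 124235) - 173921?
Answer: -306860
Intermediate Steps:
(-8704 - 124235) - 173921 = -132939 - 173921 = -306860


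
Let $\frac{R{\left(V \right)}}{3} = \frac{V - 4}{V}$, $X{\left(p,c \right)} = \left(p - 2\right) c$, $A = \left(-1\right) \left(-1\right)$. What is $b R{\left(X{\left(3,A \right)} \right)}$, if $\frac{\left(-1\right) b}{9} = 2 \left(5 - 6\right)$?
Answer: $-162$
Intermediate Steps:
$A = 1$
$X{\left(p,c \right)} = c \left(-2 + p\right)$ ($X{\left(p,c \right)} = \left(-2 + p\right) c = c \left(-2 + p\right)$)
$b = 18$ ($b = - 9 \cdot 2 \left(5 - 6\right) = - 9 \cdot 2 \left(-1\right) = \left(-9\right) \left(-2\right) = 18$)
$R{\left(V \right)} = \frac{3 \left(-4 + V\right)}{V}$ ($R{\left(V \right)} = 3 \frac{V - 4}{V} = 3 \frac{-4 + V}{V} = \frac{3 \left(-4 + V\right)}{V}$)
$b R{\left(X{\left(3,A \right)} \right)} = 18 \left(3 - \frac{12}{1 \left(-2 + 3\right)}\right) = 18 \left(3 - \frac{12}{1 \cdot 1}\right) = 18 \left(3 - \frac{12}{1}\right) = 18 \left(3 - 12\right) = 18 \left(-9\right) = -162$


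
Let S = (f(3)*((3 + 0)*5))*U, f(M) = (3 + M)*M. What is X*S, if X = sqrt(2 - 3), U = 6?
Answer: 1620*I ≈ 1620.0*I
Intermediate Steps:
f(M) = M*(3 + M)
X = I (X = sqrt(-1) = I ≈ 1.0*I)
S = 1620 (S = ((3*(3 + 3))*((3 + 0)*5))*6 = ((3*6)*(3*5))*6 = (18*15)*6 = 270*6 = 1620)
X*S = I*1620 = 1620*I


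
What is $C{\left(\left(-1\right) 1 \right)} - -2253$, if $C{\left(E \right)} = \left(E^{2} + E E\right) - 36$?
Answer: $2219$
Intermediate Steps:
$C{\left(E \right)} = -36 + 2 E^{2}$ ($C{\left(E \right)} = \left(E^{2} + E^{2}\right) - 36 = 2 E^{2} - 36 = -36 + 2 E^{2}$)
$C{\left(\left(-1\right) 1 \right)} - -2253 = \left(-36 + 2 \left(\left(-1\right) 1\right)^{2}\right) - -2253 = \left(-36 + 2 \left(-1\right)^{2}\right) + 2253 = \left(-36 + 2 \cdot 1\right) + 2253 = \left(-36 + 2\right) + 2253 = -34 + 2253 = 2219$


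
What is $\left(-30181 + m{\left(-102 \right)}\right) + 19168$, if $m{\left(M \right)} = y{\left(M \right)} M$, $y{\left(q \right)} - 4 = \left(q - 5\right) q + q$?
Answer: $-1114245$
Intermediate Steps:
$y{\left(q \right)} = 4 + q + q \left(-5 + q\right)$ ($y{\left(q \right)} = 4 + \left(\left(q - 5\right) q + q\right) = 4 + \left(\left(-5 + q\right) q + q\right) = 4 + \left(q \left(-5 + q\right) + q\right) = 4 + \left(q + q \left(-5 + q\right)\right) = 4 + q + q \left(-5 + q\right)$)
$m{\left(M \right)} = M \left(4 + M^{2} - 4 M\right)$ ($m{\left(M \right)} = \left(4 + M^{2} - 4 M\right) M = M \left(4 + M^{2} - 4 M\right)$)
$\left(-30181 + m{\left(-102 \right)}\right) + 19168 = \left(-30181 - 102 \left(4 + \left(-102\right)^{2} - -408\right)\right) + 19168 = \left(-30181 - 102 \left(4 + 10404 + 408\right)\right) + 19168 = \left(-30181 - 1103232\right) + 19168 = -1133413 + 19168 = -1114245$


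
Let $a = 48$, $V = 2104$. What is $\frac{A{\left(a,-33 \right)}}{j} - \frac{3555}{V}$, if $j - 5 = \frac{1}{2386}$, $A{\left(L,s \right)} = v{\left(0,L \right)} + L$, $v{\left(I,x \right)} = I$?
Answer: $\frac{66184069}{8367608} \approx 7.9096$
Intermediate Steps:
$A{\left(L,s \right)} = L$ ($A{\left(L,s \right)} = 0 + L = L$)
$j = \frac{11931}{2386}$ ($j = 5 + \frac{1}{2386} = \frac{11931}{2386} \approx 5.0004$)
$\frac{A{\left(a,-33 \right)}}{j} - \frac{3555}{V} = \frac{48}{\frac{11931}{2386}} - \frac{3555}{2104} = 48 \cdot \frac{2386}{11931} - \frac{3555}{2104} = \frac{38176}{3977} - \frac{3555}{2104} = \frac{66184069}{8367608}$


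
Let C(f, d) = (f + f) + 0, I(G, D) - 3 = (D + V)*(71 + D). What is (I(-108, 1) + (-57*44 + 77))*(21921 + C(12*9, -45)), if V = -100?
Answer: -211541172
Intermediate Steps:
I(G, D) = 3 + (-100 + D)*(71 + D) (I(G, D) = 3 + (D - 100)*(71 + D) = 3 + (-100 + D)*(71 + D))
C(f, d) = 2*f (C(f, d) = 2*f + 0 = 2*f)
(I(-108, 1) + (-57*44 + 77))*(21921 + C(12*9, -45)) = ((-7097 + 1**2 - 29*1) + (-57*44 + 77))*(21921 + 2*(12*9)) = ((-7097 + 1 - 29) + (-2508 + 77))*(21921 + 2*108) = (-7125 - 2431)*(21921 + 216) = -9556*22137 = -211541172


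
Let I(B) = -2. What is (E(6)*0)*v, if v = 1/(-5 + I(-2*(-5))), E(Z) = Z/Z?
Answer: 0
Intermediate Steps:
E(Z) = 1
v = -⅐ (v = 1/(-5 - 2) = 1/(-7) = -⅐ ≈ -0.14286)
(E(6)*0)*v = (1*0)*(-⅐) = 0*(-⅐) = 0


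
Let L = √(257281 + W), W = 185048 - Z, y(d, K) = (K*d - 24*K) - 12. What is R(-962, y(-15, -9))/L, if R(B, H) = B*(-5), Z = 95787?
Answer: 65*√346542/4683 ≈ 8.1709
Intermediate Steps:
y(d, K) = -12 - 24*K + K*d (y(d, K) = (-24*K + K*d) - 12 = -12 - 24*K + K*d)
W = 89261 (W = 185048 - 1*95787 = 185048 - 95787 = 89261)
R(B, H) = -5*B
L = √346542 (L = √(257281 + 89261) = √346542 ≈ 588.68)
R(-962, y(-15, -9))/L = (-5*(-962))/(√346542) = 4810*(√346542/346542) = 65*√346542/4683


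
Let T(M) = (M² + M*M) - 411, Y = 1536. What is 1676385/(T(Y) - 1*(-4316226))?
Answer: 186265/1003823 ≈ 0.18556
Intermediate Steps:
T(M) = -411 + 2*M² (T(M) = (M² + M²) - 411 = 2*M² - 411 = -411 + 2*M²)
1676385/(T(Y) - 1*(-4316226)) = 1676385/((-411 + 2*1536²) - 1*(-4316226)) = 1676385/((-411 + 2*2359296) + 4316226) = 1676385/((-411 + 4718592) + 4316226) = 1676385/(4718181 + 4316226) = 1676385/9034407 = 1676385*(1/9034407) = 186265/1003823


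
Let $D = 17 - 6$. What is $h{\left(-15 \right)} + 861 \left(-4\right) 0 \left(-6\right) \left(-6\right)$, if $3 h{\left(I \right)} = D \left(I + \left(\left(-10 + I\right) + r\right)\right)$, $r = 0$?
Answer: $- \frac{440}{3} \approx -146.67$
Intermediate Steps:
$D = 11$ ($D = 17 - 6 = 11$)
$h{\left(I \right)} = - \frac{110}{3} + \frac{22 I}{3}$ ($h{\left(I \right)} = \frac{11 \left(I + \left(\left(-10 + I\right) + 0\right)\right)}{3} = \frac{11 \left(I + \left(-10 + I\right)\right)}{3} = \frac{11 \left(-10 + 2 I\right)}{3} = \frac{-110 + 22 I}{3} = - \frac{110}{3} + \frac{22 I}{3}$)
$h{\left(-15 \right)} + 861 \left(-4\right) 0 \left(-6\right) \left(-6\right) = \left(- \frac{110}{3} + \frac{22}{3} \left(-15\right)\right) + 861 \left(-4\right) 0 \left(-6\right) \left(-6\right) = \left(- \frac{110}{3} - 110\right) + 861 \cdot 0 \left(-6\right) \left(-6\right) = - \frac{440}{3} + 861 \cdot 0 \left(-6\right) = - \frac{440}{3} + 861 \cdot 0 = - \frac{440}{3} + 0 = - \frac{440}{3}$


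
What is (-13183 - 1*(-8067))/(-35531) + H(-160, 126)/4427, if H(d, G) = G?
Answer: 27125438/157295737 ≈ 0.17245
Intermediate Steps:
(-13183 - 1*(-8067))/(-35531) + H(-160, 126)/4427 = (-13183 - 1*(-8067))/(-35531) + 126/4427 = (-13183 + 8067)*(-1/35531) + 126*(1/4427) = -5116*(-1/35531) + 126/4427 = 5116/35531 + 126/4427 = 27125438/157295737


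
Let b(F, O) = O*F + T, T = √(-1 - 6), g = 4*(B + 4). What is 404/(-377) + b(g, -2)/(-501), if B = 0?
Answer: -190340/188877 - I*√7/501 ≈ -1.0077 - 0.0052809*I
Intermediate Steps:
g = 16 (g = 4*(0 + 4) = 4*4 = 16)
T = I*√7 (T = √(-7) = I*√7 ≈ 2.6458*I)
b(F, O) = I*√7 + F*O (b(F, O) = O*F + I*√7 = F*O + I*√7 = I*√7 + F*O)
404/(-377) + b(g, -2)/(-501) = 404/(-377) + (I*√7 + 16*(-2))/(-501) = 404*(-1/377) + (I*√7 - 32)*(-1/501) = -404/377 + (-32 + I*√7)*(-1/501) = -404/377 + (32/501 - I*√7/501) = -190340/188877 - I*√7/501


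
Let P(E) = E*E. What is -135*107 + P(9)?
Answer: -14364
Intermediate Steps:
P(E) = E²
-135*107 + P(9) = -135*107 + 9² = -14445 + 81 = -14364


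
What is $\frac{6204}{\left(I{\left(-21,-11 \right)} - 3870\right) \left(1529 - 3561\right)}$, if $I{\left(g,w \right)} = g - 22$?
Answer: $\frac{1551}{1987804} \approx 0.00078026$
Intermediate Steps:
$I{\left(g,w \right)} = -22 + g$
$\frac{6204}{\left(I{\left(-21,-11 \right)} - 3870\right) \left(1529 - 3561\right)} = \frac{6204}{\left(\left(-22 - 21\right) - 3870\right) \left(1529 - 3561\right)} = \frac{6204}{\left(-43 - 3870\right) \left(-2032\right)} = \frac{6204}{\left(-3913\right) \left(-2032\right)} = \frac{6204}{7951216} = 6204 \cdot \frac{1}{7951216} = \frac{1551}{1987804}$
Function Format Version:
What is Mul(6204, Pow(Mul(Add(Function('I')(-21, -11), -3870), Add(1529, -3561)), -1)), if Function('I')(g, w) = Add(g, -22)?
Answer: Rational(1551, 1987804) ≈ 0.00078026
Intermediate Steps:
Function('I')(g, w) = Add(-22, g)
Mul(6204, Pow(Mul(Add(Function('I')(-21, -11), -3870), Add(1529, -3561)), -1)) = Mul(6204, Pow(Mul(Add(Add(-22, -21), -3870), Add(1529, -3561)), -1)) = Mul(6204, Pow(Mul(Add(-43, -3870), -2032), -1)) = Mul(6204, Pow(Mul(-3913, -2032), -1)) = Mul(6204, Pow(7951216, -1)) = Mul(6204, Rational(1, 7951216)) = Rational(1551, 1987804)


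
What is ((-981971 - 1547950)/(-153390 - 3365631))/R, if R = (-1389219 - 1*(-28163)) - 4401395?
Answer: -843307/6759395360157 ≈ -1.2476e-7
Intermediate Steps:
R = -5762451 (R = (-1389219 + 28163) - 4401395 = -1361056 - 4401395 = -5762451)
((-981971 - 1547950)/(-153390 - 3365631))/R = ((-981971 - 1547950)/(-153390 - 3365631))/(-5762451) = -2529921/(-3519021)*(-1/5762451) = -2529921*(-1/3519021)*(-1/5762451) = (843307/1173007)*(-1/5762451) = -843307/6759395360157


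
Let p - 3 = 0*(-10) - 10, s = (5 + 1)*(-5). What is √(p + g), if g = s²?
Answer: √893 ≈ 29.883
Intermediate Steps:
s = -30 (s = 6*(-5) = -30)
g = 900 (g = (-30)² = 900)
p = -7 (p = 3 + (0*(-10) - 10) = 3 + (0 - 10) = 3 - 10 = -7)
√(p + g) = √(-7 + 900) = √893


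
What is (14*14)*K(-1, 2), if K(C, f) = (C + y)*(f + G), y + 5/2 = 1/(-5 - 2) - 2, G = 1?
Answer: -3318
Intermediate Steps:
y = -65/14 (y = -5/2 + (1/(-5 - 2) - 2) = -5/2 + (1/(-7) - 2) = -5/2 + (-1/7 - 2) = -5/2 - 15/7 = -65/14 ≈ -4.6429)
K(C, f) = (1 + f)*(-65/14 + C) (K(C, f) = (C - 65/14)*(f + 1) = (-65/14 + C)*(1 + f) = (1 + f)*(-65/14 + C))
(14*14)*K(-1, 2) = (14*14)*(-65/14 - 1 - 65/14*2 - 1*2) = 196*(-65/14 - 1 - 65/7 - 2) = 196*(-237/14) = -3318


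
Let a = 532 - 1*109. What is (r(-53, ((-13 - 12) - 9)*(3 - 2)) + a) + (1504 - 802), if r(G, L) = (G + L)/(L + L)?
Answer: 76587/68 ≈ 1126.3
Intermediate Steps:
r(G, L) = (G + L)/(2*L) (r(G, L) = (G + L)/((2*L)) = (G + L)*(1/(2*L)) = (G + L)/(2*L))
a = 423 (a = 532 - 109 = 423)
(r(-53, ((-13 - 12) - 9)*(3 - 2)) + a) + (1504 - 802) = ((-53 + ((-13 - 12) - 9)*(3 - 2))/(2*((((-13 - 12) - 9)*(3 - 2)))) + 423) + (1504 - 802) = ((-53 + (-25 - 9)*1)/(2*(((-25 - 9)*1))) + 423) + 702 = ((-53 - 34*1)/(2*((-34*1))) + 423) + 702 = ((½)*(-53 - 34)/(-34) + 423) + 702 = ((½)*(-1/34)*(-87) + 423) + 702 = (87/68 + 423) + 702 = 28851/68 + 702 = 76587/68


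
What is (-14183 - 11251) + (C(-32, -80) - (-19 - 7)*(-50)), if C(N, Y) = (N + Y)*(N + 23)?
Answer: -25726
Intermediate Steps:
C(N, Y) = (23 + N)*(N + Y) (C(N, Y) = (N + Y)*(23 + N) = (23 + N)*(N + Y))
(-14183 - 11251) + (C(-32, -80) - (-19 - 7)*(-50)) = (-14183 - 11251) + (((-32)² + 23*(-32) + 23*(-80) - 32*(-80)) - (-19 - 7)*(-50)) = -25434 + ((1024 - 736 - 1840 + 2560) - (-26)*(-50)) = -25434 + (1008 - 1*1300) = -25434 + (1008 - 1300) = -25434 - 292 = -25726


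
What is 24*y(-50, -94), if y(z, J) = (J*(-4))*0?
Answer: 0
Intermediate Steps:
y(z, J) = 0 (y(z, J) = -4*J*0 = 0)
24*y(-50, -94) = 24*0 = 0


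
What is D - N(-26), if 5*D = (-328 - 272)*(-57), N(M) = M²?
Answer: 6164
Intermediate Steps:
D = 6840 (D = ((-328 - 272)*(-57))/5 = (-600*(-57))/5 = (⅕)*34200 = 6840)
D - N(-26) = 6840 - 1*(-26)² = 6840 - 1*676 = 6840 - 676 = 6164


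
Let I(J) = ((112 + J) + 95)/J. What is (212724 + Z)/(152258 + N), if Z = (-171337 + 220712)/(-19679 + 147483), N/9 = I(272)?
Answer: 45090679708/32277123857 ≈ 1.3970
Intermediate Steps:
I(J) = (207 + J)/J
N = 4311/272 (N = 9*((207 + 272)/272) = 9*((1/272)*479) = 9*(479/272) = 4311/272 ≈ 15.849)
Z = 49375/127804 ≈ 0.38633
(212724 + Z)/(152258 + N) = (212724 + 49375/127804)/(152258 + 4311/272) = 27187027471/(127804*(41418487/272)) = (27187027471/127804)*(272/41418487) = 45090679708/32277123857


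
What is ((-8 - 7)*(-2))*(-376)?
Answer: -11280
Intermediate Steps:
((-8 - 7)*(-2))*(-376) = -15*(-2)*(-376) = 30*(-376) = -11280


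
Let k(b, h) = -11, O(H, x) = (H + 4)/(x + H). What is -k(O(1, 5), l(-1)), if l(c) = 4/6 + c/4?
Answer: 11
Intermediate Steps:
l(c) = 2/3 + c/4 (l(c) = 4*(1/6) + c*(1/4) = 2/3 + c/4)
O(H, x) = (4 + H)/(H + x)
-k(O(1, 5), l(-1)) = -1*(-11) = 11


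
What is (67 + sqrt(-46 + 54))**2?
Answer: 4497 + 268*sqrt(2) ≈ 4876.0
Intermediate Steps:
(67 + sqrt(-46 + 54))**2 = (67 + sqrt(8))**2 = (67 + 2*sqrt(2))**2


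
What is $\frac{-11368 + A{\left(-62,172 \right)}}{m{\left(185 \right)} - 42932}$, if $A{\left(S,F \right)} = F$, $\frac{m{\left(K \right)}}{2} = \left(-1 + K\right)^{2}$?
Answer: $- \frac{933}{2065} \approx -0.45182$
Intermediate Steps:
$m{\left(K \right)} = 2 \left(-1 + K\right)^{2}$
$\frac{-11368 + A{\left(-62,172 \right)}}{m{\left(185 \right)} - 42932} = \frac{-11368 + 172}{2 \left(-1 + 185\right)^{2} - 42932} = - \frac{11196}{2 \cdot 184^{2} - 42932} = - \frac{11196}{2 \cdot 33856 - 42932} = - \frac{11196}{67712 - 42932} = - \frac{11196}{24780} = \left(-11196\right) \frac{1}{24780} = - \frac{933}{2065}$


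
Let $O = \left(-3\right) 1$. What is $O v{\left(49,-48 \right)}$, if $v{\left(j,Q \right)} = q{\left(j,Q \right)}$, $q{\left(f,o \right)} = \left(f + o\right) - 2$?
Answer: $3$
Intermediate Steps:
$q{\left(f,o \right)} = -2 + f + o$
$O = -3$
$v{\left(j,Q \right)} = -2 + Q + j$ ($v{\left(j,Q \right)} = -2 + j + Q = -2 + Q + j$)
$O v{\left(49,-48 \right)} = - 3 \left(-2 - 48 + 49\right) = \left(-3\right) \left(-1\right) = 3$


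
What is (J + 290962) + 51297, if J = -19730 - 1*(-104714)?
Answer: 427243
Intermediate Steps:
J = 84984 (J = -19730 + 104714 = 84984)
(J + 290962) + 51297 = (84984 + 290962) + 51297 = 375946 + 51297 = 427243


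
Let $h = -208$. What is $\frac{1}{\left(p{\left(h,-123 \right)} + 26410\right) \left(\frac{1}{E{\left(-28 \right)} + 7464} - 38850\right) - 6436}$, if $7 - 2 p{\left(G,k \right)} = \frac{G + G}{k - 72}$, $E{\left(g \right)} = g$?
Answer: $- \frac{223080}{228908961598307} \approx -9.7454 \cdot 10^{-10}$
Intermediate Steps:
$p{\left(G,k \right)} = \frac{7}{2} - \frac{G}{-72 + k}$ ($p{\left(G,k \right)} = \frac{7}{2} - \frac{\left(G + G\right) \frac{1}{k - 72}}{2} = \frac{7}{2} - \frac{2 G \frac{1}{-72 + k}}{2} = \frac{7}{2} - \frac{G}{-72 + k}$)
$\frac{1}{\left(p{\left(h,-123 \right)} + 26410\right) \left(\frac{1}{E{\left(-28 \right)} + 7464} - 38850\right) - 6436} = \frac{1}{\left(\frac{-252 - -208 + \frac{7}{2} \left(-123\right)}{-72 - 123} + 26410\right) \left(\frac{1}{-28 + 7464} - 38850\right) - 6436} = \frac{1}{\left(\frac{-252 + 208 - \frac{861}{2}}{-195} + 26410\right) \left(\frac{1}{7436} - 38850\right) - 6436} = \frac{1}{\left(\left(- \frac{1}{195}\right) \left(- \frac{949}{2}\right) + 26410\right) \left(\frac{1}{7436} - 38850\right) - 6436} = \frac{1}{\left(\frac{73}{30} + 26410\right) \left(- \frac{288888599}{7436}\right) - 6436} = \frac{1}{\frac{792373}{30} \left(- \frac{288888599}{7436}\right) - 6436} = \frac{1}{- \frac{228907525855427}{223080} - 6436} = \frac{1}{- \frac{228908961598307}{223080}} = - \frac{223080}{228908961598307}$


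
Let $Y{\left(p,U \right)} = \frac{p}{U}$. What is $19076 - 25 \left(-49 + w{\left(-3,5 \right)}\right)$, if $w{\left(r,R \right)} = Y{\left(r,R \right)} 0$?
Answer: $20301$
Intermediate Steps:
$w{\left(r,R \right)} = 0$ ($w{\left(r,R \right)} = \frac{r}{R} 0 = 0$)
$19076 - 25 \left(-49 + w{\left(-3,5 \right)}\right) = 19076 - 25 \left(-49 + 0\right) = 19076 - -1225 = 19076 + 1225 = 20301$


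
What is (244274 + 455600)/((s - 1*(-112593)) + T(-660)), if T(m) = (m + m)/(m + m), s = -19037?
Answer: 699874/93557 ≈ 7.4807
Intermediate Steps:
T(m) = 1 (T(m) = (2*m)/((2*m)) = (2*m)*(1/(2*m)) = 1)
(244274 + 455600)/((s - 1*(-112593)) + T(-660)) = (244274 + 455600)/((-19037 - 1*(-112593)) + 1) = 699874/((-19037 + 112593) + 1) = 699874/(93556 + 1) = 699874/93557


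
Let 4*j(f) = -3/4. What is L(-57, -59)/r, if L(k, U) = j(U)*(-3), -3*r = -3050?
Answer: 27/48800 ≈ 0.00055328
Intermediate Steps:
j(f) = -3/16 (j(f) = (-3/4)/4 = (-3*¼)/4 = (¼)*(-¾) = -3/16)
r = 3050/3 (r = -⅓*(-3050) = 3050/3 ≈ 1016.7)
L(k, U) = 9/16 (L(k, U) = -3/16*(-3) = 9/16)
L(-57, -59)/r = 9/(16*(3050/3)) = (9/16)*(3/3050) = 27/48800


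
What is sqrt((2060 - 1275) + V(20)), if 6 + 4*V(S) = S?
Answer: sqrt(3154)/2 ≈ 28.080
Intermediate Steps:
V(S) = -3/2 + S/4
sqrt((2060 - 1275) + V(20)) = sqrt((2060 - 1275) + (-3/2 + (1/4)*20)) = sqrt(785 + (-3/2 + 5)) = sqrt(785 + 7/2) = sqrt(1577/2) = sqrt(3154)/2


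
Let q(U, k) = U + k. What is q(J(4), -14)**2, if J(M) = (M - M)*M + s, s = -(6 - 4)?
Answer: 256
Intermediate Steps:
s = -2 (s = -1*2 = -2)
J(M) = -2 (J(M) = (M - M)*M - 2 = 0*M - 2 = 0 - 2 = -2)
q(J(4), -14)**2 = (-2 - 14)**2 = (-16)**2 = 256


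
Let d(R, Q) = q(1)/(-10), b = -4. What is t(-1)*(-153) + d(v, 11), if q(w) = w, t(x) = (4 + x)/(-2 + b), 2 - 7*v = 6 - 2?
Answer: 382/5 ≈ 76.400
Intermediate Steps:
v = -2/7 (v = 2/7 - (6 - 2)/7 = 2/7 - 1/7*4 = 2/7 - 4/7 = -2/7 ≈ -0.28571)
t(x) = -2/3 - x/6 (t(x) = (4 + x)/(-2 - 4) = (4 + x)/(-6) = (4 + x)*(-1/6) = -2/3 - x/6)
d(R, Q) = -1/10 (d(R, Q) = 1/(-10) = 1*(-1/10) = -1/10)
t(-1)*(-153) + d(v, 11) = (-2/3 - 1/6*(-1))*(-153) - 1/10 = (-2/3 + 1/6)*(-153) - 1/10 = -1/2*(-153) - 1/10 = 153/2 - 1/10 = 382/5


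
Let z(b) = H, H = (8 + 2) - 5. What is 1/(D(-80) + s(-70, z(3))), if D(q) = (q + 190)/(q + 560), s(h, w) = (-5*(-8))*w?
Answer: 48/9611 ≈ 0.0049943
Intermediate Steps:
H = 5 (H = 10 - 5 = 5)
z(b) = 5
s(h, w) = 40*w
D(q) = (190 + q)/(560 + q)
1/(D(-80) + s(-70, z(3))) = 1/((190 - 80)/(560 - 80) + 40*5) = 1/(110/480 + 200) = 1/((1/480)*110 + 200) = 1/(11/48 + 200) = 1/(9611/48) = 48/9611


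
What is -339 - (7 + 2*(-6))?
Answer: -334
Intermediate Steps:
-339 - (7 + 2*(-6)) = -339 - (7 - 12) = -339 - 1*(-5) = -339 + 5 = -334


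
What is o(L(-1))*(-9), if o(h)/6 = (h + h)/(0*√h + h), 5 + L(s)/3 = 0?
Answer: -108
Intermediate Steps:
L(s) = -15 (L(s) = -15 + 3*0 = -15 + 0 = -15)
o(h) = 12 (o(h) = 6*((h + h)/(0*√h + h)) = 6*((2*h)/(0 + h)) = 6*((2*h)/h) = 6*2 = 12)
o(L(-1))*(-9) = 12*(-9) = -108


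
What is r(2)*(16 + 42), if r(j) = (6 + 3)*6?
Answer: 3132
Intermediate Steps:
r(j) = 54 (r(j) = 9*6 = 54)
r(2)*(16 + 42) = 54*(16 + 42) = 54*58 = 3132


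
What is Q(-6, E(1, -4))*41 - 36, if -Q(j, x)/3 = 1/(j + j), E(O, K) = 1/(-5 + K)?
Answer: -103/4 ≈ -25.750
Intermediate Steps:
Q(j, x) = -3/(2*j) (Q(j, x) = -3/(j + j) = -3*1/(2*j) = -3/(2*j))
Q(-6, E(1, -4))*41 - 36 = -3/2/(-6)*41 - 36 = -3/2*(-1/6)*41 - 36 = (1/4)*41 - 36 = 41/4 - 36 = -103/4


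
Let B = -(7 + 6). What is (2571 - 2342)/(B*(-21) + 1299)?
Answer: 229/1572 ≈ 0.14567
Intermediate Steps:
B = -13 (B = -1*13 = -13)
(2571 - 2342)/(B*(-21) + 1299) = (2571 - 2342)/(-13*(-21) + 1299) = 229/(273 + 1299) = 229/1572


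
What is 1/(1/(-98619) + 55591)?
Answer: 98619/5482328828 ≈ 1.7989e-5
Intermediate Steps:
1/(1/(-98619) + 55591) = 1/(-1/98619 + 55591) = 1/(5482328828/98619) = 98619/5482328828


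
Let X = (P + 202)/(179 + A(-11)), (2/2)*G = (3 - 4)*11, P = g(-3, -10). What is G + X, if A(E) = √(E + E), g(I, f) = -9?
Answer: (-11*√22 + 1776*I)/(√22 - 179*I) ≈ -9.9225 - 0.028233*I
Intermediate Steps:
P = -9
G = -11 (G = (3 - 4)*11 = -1*11 = -11)
A(E) = √2*√E (A(E) = √(2*E) = √2*√E)
X = 193/(179 + I*√22) (X = (-9 + 202)/(179 + √2*√(-11)) = 193/(179 + √2*(I*√11)) = 193/(179 + I*√22) ≈ 1.0775 - 0.028233*I)
G + X = -11 + (34547/32063 - 193*I*√22/32063) = -318146/32063 - 193*I*√22/32063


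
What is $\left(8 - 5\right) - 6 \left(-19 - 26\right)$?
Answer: $273$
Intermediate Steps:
$\left(8 - 5\right) - 6 \left(-19 - 26\right) = 3 - -270 = 3 + 270 = 273$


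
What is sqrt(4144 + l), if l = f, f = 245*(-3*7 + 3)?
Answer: I*sqrt(266) ≈ 16.31*I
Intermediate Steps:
f = -4410 (f = 245*(-21 + 3) = 245*(-18) = -4410)
l = -4410
sqrt(4144 + l) = sqrt(4144 - 4410) = sqrt(-266) = I*sqrt(266)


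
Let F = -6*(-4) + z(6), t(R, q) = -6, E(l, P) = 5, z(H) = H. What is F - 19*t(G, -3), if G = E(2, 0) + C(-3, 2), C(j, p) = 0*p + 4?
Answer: 144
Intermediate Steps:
C(j, p) = 4 (C(j, p) = 0 + 4 = 4)
G = 9 (G = 5 + 4 = 9)
F = 30 (F = -6*(-4) + 6 = 24 + 6 = 30)
F - 19*t(G, -3) = 30 - 19*(-6) = 30 + 114 = 144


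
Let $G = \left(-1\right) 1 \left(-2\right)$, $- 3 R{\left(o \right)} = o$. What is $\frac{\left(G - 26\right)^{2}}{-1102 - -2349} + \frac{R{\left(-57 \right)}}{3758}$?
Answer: $\frac{2188301}{4686226} \approx 0.46696$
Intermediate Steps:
$R{\left(o \right)} = - \frac{o}{3}$
$G = 2$ ($G = \left(-1\right) \left(-2\right) = 2$)
$\frac{\left(G - 26\right)^{2}}{-1102 - -2349} + \frac{R{\left(-57 \right)}}{3758} = \frac{\left(2 - 26\right)^{2}}{-1102 - -2349} + \frac{\left(- \frac{1}{3}\right) \left(-57\right)}{3758} = \frac{\left(-24\right)^{2}}{-1102 + 2349} + 19 \cdot \frac{1}{3758} = \frac{576}{1247} + \frac{19}{3758} = \frac{2188301}{4686226}$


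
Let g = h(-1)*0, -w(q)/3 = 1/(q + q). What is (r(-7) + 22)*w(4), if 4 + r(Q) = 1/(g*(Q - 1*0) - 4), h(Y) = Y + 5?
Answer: -213/32 ≈ -6.6563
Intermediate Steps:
h(Y) = 5 + Y
w(q) = -3/(2*q) (w(q) = -3/(q + q) = -3*1/(2*q) = -3/(2*q))
g = 0 (g = (5 - 1)*0 = 4*0 = 0)
r(Q) = -17/4 (r(Q) = -4 + 1/(0*(Q - 1*0) - 4) = -4 + 1/(0*(Q + 0) - 4) = -4 + 1/(0*Q - 4) = -4 + 1/(0 - 4) = -4 + 1/(-4) = -4 - 1/4 = -17/4)
(r(-7) + 22)*w(4) = (-17/4 + 22)*(-3/2/4) = 71*(-3/2*1/4)/4 = (71/4)*(-3/8) = -213/32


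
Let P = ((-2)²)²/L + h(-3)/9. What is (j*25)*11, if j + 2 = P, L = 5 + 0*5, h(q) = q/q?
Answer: 3245/9 ≈ 360.56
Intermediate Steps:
h(q) = 1
L = 5 (L = 5 + 0 = 5)
P = 149/45 (P = ((-2)²)²/5 + 1/9 = 4²*(⅕) + 1*(⅑) = 16*(⅕) + ⅑ = 16/5 + ⅑ = 149/45 ≈ 3.3111)
j = 59/45 (j = -2 + 149/45 = 59/45 ≈ 1.3111)
(j*25)*11 = ((59/45)*25)*11 = (295/9)*11 = 3245/9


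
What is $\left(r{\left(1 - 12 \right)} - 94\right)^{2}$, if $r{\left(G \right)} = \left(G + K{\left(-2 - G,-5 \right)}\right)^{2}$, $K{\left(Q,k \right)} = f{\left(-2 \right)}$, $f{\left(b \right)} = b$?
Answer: $5625$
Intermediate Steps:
$K{\left(Q,k \right)} = -2$
$r{\left(G \right)} = \left(-2 + G\right)^{2}$ ($r{\left(G \right)} = \left(G - 2\right)^{2} = \left(-2 + G\right)^{2}$)
$\left(r{\left(1 - 12 \right)} - 94\right)^{2} = \left(\left(-2 + \left(1 - 12\right)\right)^{2} - 94\right)^{2} = \left(\left(-2 - 11\right)^{2} - 94\right)^{2} = \left(\left(-13\right)^{2} - 94\right)^{2} = \left(169 - 94\right)^{2} = 75^{2} = 5625$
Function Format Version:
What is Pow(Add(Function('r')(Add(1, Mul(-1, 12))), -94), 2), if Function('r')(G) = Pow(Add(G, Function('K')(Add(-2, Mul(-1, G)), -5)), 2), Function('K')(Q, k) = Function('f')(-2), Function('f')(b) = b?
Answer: 5625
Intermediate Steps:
Function('K')(Q, k) = -2
Function('r')(G) = Pow(Add(-2, G), 2) (Function('r')(G) = Pow(Add(G, -2), 2) = Pow(Add(-2, G), 2))
Pow(Add(Function('r')(Add(1, Mul(-1, 12))), -94), 2) = Pow(Add(Pow(Add(-2, Add(1, Mul(-1, 12))), 2), -94), 2) = Pow(Add(Pow(Add(-2, Add(1, -12)), 2), -94), 2) = Pow(Add(Pow(Add(-2, -11), 2), -94), 2) = Pow(Add(Pow(-13, 2), -94), 2) = Pow(Add(169, -94), 2) = Pow(75, 2) = 5625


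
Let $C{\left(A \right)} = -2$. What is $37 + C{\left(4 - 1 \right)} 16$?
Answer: $5$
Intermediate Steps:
$37 + C{\left(4 - 1 \right)} 16 = 37 - 32 = 5$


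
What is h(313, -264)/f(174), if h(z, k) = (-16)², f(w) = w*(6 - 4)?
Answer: 64/87 ≈ 0.73563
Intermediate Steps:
f(w) = 2*w (f(w) = w*2 = 2*w)
h(z, k) = 256
h(313, -264)/f(174) = 256/((2*174)) = 256/348 = 256*(1/348) = 64/87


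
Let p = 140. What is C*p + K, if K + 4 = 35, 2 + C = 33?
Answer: 4371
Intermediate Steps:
C = 31 (C = -2 + 33 = 31)
K = 31 (K = -4 + 35 = 31)
C*p + K = 31*140 + 31 = 4340 + 31 = 4371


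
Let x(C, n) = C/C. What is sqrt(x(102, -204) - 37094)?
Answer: 7*I*sqrt(757) ≈ 192.6*I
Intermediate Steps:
x(C, n) = 1
sqrt(x(102, -204) - 37094) = sqrt(1 - 37094) = sqrt(-37093) = 7*I*sqrt(757)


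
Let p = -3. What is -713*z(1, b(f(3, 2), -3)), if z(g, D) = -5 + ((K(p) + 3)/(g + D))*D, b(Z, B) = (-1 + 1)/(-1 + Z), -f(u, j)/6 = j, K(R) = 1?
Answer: 3565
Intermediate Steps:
f(u, j) = -6*j
b(Z, B) = 0 (b(Z, B) = 0/(-1 + Z) = 0)
z(g, D) = -5 + 4*D/(D + g) (z(g, D) = -5 + ((1 + 3)/(g + D))*D = -5 + (4/(D + g))*D = -5 + 4*D/(D + g))
-713*z(1, b(f(3, 2), -3)) = -713*(-1*0 - 5*1)/(0 + 1) = -713*(0 - 5)/1 = -713*(-5) = 3565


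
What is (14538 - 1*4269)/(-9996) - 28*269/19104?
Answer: -807943/568344 ≈ -1.4216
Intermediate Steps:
(14538 - 1*4269)/(-9996) - 28*269/19104 = (14538 - 4269)*(-1/9996) - 7532*1/19104 = 10269*(-1/9996) - 1883/4776 = -489/476 - 1883/4776 = -807943/568344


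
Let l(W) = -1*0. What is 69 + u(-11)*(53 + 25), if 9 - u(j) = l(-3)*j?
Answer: 771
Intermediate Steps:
l(W) = 0
u(j) = 9 (u(j) = 9 - 0*j = 9 - 1*0 = 9 + 0 = 9)
69 + u(-11)*(53 + 25) = 69 + 9*(53 + 25) = 69 + 9*78 = 69 + 702 = 771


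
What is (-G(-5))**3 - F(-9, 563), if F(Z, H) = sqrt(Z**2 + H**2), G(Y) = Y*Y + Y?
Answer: -8000 - 5*sqrt(12682) ≈ -8563.1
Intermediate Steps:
G(Y) = Y + Y**2 (G(Y) = Y**2 + Y = Y + Y**2)
F(Z, H) = sqrt(H**2 + Z**2)
(-G(-5))**3 - F(-9, 563) = (-(-5)*(1 - 5))**3 - sqrt(563**2 + (-9)**2) = (-(-5)*(-4))**3 - sqrt(316969 + 81) = (-1*20)**3 - sqrt(317050) = (-20)**3 - 5*sqrt(12682) = -8000 - 5*sqrt(12682)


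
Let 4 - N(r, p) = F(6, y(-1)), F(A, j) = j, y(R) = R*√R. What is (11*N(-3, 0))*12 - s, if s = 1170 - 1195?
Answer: 553 + 132*I ≈ 553.0 + 132.0*I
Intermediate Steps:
y(R) = R^(3/2)
N(r, p) = 4 + I (N(r, p) = 4 - (-1)^(3/2) = 4 - (-1)*I = 4 + I)
s = -25
(11*N(-3, 0))*12 - s = (11*(4 + I))*12 - 1*(-25) = (44 + 11*I)*12 + 25 = (528 + 132*I) + 25 = 553 + 132*I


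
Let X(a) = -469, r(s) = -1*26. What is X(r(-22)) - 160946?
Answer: -161415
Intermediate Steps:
r(s) = -26
X(r(-22)) - 160946 = -469 - 160946 = -161415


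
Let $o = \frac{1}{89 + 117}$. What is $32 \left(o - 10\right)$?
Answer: $- \frac{32944}{103} \approx -319.84$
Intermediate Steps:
$o = \frac{1}{206} \approx 0.0048544$
$32 \left(o - 10\right) = 32 \left(\frac{1}{206} - 10\right) = 32 \left(- \frac{2059}{206}\right) = - \frac{32944}{103}$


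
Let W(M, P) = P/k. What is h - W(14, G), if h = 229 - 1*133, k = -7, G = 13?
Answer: 685/7 ≈ 97.857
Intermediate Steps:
h = 96 (h = 229 - 133 = 96)
W(M, P) = -P/7 (W(M, P) = P/(-7) = P*(-⅐) = -P/7)
h - W(14, G) = 96 - (-1)*13/7 = 96 - 1*(-13/7) = 96 + 13/7 = 685/7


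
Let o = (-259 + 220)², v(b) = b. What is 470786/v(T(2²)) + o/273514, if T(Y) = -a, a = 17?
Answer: -128766536147/4649738 ≈ -27693.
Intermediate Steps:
T(Y) = -17 (T(Y) = -1*17 = -17)
o = 1521 (o = (-39)² = 1521)
470786/v(T(2²)) + o/273514 = 470786/(-17) + 1521/273514 = 470786*(-1/17) + 1521*(1/273514) = -470786/17 + 1521/273514 = -128766536147/4649738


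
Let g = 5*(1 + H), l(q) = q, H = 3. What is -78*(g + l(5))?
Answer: -1950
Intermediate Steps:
g = 20 (g = 5*(1 + 3) = 5*4 = 20)
-78*(g + l(5)) = -78*(20 + 5) = -78*25 = -1950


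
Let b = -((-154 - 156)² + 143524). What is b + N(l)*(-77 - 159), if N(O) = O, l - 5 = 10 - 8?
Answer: -241276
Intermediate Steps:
l = 7 (l = 5 + (10 - 8) = 5 + 2 = 7)
b = -239624 (b = -((-310)² + 143524) = -(96100 + 143524) = -1*239624 = -239624)
b + N(l)*(-77 - 159) = -239624 + 7*(-77 - 159) = -239624 + 7*(-236) = -239624 - 1652 = -241276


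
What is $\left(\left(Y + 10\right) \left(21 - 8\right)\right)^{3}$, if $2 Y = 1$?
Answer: $\frac{20346417}{8} \approx 2.5433 \cdot 10^{6}$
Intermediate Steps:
$Y = \frac{1}{2}$ ($Y = \frac{1}{2} \cdot 1 = \frac{1}{2} \approx 0.5$)
$\left(\left(Y + 10\right) \left(21 - 8\right)\right)^{3} = \left(\left(\frac{1}{2} + 10\right) \left(21 - 8\right)\right)^{3} = \left(\frac{21 \left(21 - 8\right)}{2}\right)^{3} = \left(\frac{21}{2} \cdot 13\right)^{3} = \left(\frac{273}{2}\right)^{3} = \frac{20346417}{8}$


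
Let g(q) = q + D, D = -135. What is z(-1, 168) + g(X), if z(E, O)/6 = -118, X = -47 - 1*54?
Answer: -944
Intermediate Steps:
X = -101 (X = -47 - 54 = -101)
g(q) = -135 + q (g(q) = q - 135 = -135 + q)
z(E, O) = -708 (z(E, O) = 6*(-118) = -708)
z(-1, 168) + g(X) = -708 + (-135 - 101) = -708 - 236 = -944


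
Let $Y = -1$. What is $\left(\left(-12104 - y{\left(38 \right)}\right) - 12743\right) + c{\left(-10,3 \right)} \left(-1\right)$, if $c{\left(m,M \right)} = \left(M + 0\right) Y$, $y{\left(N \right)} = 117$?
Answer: $-24961$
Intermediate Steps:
$c{\left(m,M \right)} = - M$ ($c{\left(m,M \right)} = \left(M + 0\right) \left(-1\right) = M \left(-1\right) = - M$)
$\left(\left(-12104 - y{\left(38 \right)}\right) - 12743\right) + c{\left(-10,3 \right)} \left(-1\right) = \left(\left(-12104 - 117\right) - 12743\right) + \left(-1\right) 3 \left(-1\right) = \left(\left(-12104 - 117\right) - 12743\right) - -3 = \left(-12221 - 12743\right) + 3 = -24964 + 3 = -24961$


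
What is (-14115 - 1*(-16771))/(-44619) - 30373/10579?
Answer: -1383310711/472024401 ≈ -2.9306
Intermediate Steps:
(-14115 - 1*(-16771))/(-44619) - 30373/10579 = (-14115 + 16771)*(-1/44619) - 30373*1/10579 = 2656*(-1/44619) - 30373/10579 = -2656/44619 - 30373/10579 = -1383310711/472024401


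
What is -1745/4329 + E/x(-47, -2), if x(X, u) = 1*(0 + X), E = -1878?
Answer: 8047847/203463 ≈ 39.554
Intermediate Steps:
x(X, u) = X (x(X, u) = 1*X = X)
-1745/4329 + E/x(-47, -2) = -1745/4329 - 1878/(-47) = -1745*1/4329 - 1878*(-1/47) = -1745/4329 + 1878/47 = 8047847/203463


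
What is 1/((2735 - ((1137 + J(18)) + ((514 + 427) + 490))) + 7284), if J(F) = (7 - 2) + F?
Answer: 1/7428 ≈ 0.00013463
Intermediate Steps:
J(F) = 5 + F
1/((2735 - ((1137 + J(18)) + ((514 + 427) + 490))) + 7284) = 1/((2735 - ((1137 + (5 + 18)) + ((514 + 427) + 490))) + 7284) = 1/((2735 - ((1137 + 23) + (941 + 490))) + 7284) = 1/((2735 - (1160 + 1431)) + 7284) = 1/((2735 - 1*2591) + 7284) = 1/((2735 - 2591) + 7284) = 1/(144 + 7284) = 1/7428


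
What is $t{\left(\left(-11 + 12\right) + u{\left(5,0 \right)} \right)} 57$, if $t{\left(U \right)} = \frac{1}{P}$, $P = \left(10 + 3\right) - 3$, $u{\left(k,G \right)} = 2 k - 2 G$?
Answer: $\frac{57}{10} \approx 5.7$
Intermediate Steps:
$u{\left(k,G \right)} = - 2 G + 2 k$
$P = 10$ ($P = 13 - 3 = 10$)
$t{\left(U \right)} = \frac{1}{10}$
$t{\left(\left(-11 + 12\right) + u{\left(5,0 \right)} \right)} 57 = \frac{1}{10} \cdot 57 = \frac{57}{10}$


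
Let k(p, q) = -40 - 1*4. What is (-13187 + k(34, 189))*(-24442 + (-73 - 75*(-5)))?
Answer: 319396340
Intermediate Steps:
k(p, q) = -44 (k(p, q) = -40 - 4 = -44)
(-13187 + k(34, 189))*(-24442 + (-73 - 75*(-5))) = (-13187 - 44)*(-24442 + (-73 - 75*(-5))) = -13231*(-24442 + (-73 + 375)) = -13231*(-24442 + 302) = -13231*(-24140) = 319396340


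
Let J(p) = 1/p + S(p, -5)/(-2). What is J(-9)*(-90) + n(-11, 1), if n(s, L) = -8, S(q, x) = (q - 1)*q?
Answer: 4052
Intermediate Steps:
S(q, x) = q*(-1 + q) (S(q, x) = (-1 + q)*q = q*(-1 + q))
J(p) = 1/p - p*(-1 + p)/2 (J(p) = 1/p + (p*(-1 + p))/(-2) = 1/p + (p*(-1 + p))*(-1/2) = 1/p - p*(-1 + p)/2)
J(-9)*(-90) + n(-11, 1) = ((1/2)*(2 + (-9)**2*(1 - 1*(-9)))/(-9))*(-90) - 8 = ((1/2)*(-1/9)*(2 + 81*(1 + 9)))*(-90) - 8 = ((1/2)*(-1/9)*(2 + 81*10))*(-90) - 8 = ((1/2)*(-1/9)*(2 + 810))*(-90) - 8 = ((1/2)*(-1/9)*812)*(-90) - 8 = -406/9*(-90) - 8 = 4060 - 8 = 4052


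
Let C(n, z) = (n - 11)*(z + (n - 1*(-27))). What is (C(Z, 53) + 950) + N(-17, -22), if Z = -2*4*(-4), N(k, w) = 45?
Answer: 3347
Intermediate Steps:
Z = 32 (Z = -8*(-4) = 32)
C(n, z) = (-11 + n)*(27 + n + z) (C(n, z) = (-11 + n)*(z + (n + 27)) = (-11 + n)*(z + (27 + n)) = (-11 + n)*(27 + n + z))
(C(Z, 53) + 950) + N(-17, -22) = ((-297 + 32**2 - 11*53 + 16*32 + 32*53) + 950) + 45 = ((-297 + 1024 - 583 + 512 + 1696) + 950) + 45 = (2352 + 950) + 45 = 3302 + 45 = 3347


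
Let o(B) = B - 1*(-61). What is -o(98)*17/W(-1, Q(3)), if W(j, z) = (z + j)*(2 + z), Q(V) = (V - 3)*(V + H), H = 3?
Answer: 2703/2 ≈ 1351.5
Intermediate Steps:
Q(V) = (-3 + V)*(3 + V) (Q(V) = (V - 3)*(V + 3) = (-3 + V)*(3 + V))
W(j, z) = (2 + z)*(j + z) (W(j, z) = (j + z)*(2 + z) = (2 + z)*(j + z))
o(B) = 61 + B (o(B) = B + 61 = 61 + B)
-o(98)*17/W(-1, Q(3)) = -(61 + 98)*17/((-9 + 3²)² + 2*(-1) + 2*(-9 + 3²) - (-9 + 3²)) = -159*17/((-9 + 9)² - 2 + 2*(-9 + 9) - (-9 + 9)) = -159*17/(0² - 2 + 2*0 - 1*0) = -159*17/(0 - 2 + 0 + 0) = -159*17/(-2) = -159*17*(-½) = -159*(-17)/2 = -1*(-2703/2) = 2703/2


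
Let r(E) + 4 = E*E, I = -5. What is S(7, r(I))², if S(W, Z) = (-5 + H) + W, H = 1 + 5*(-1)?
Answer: 4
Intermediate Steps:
H = -4 (H = 1 - 5 = -4)
r(E) = -4 + E² (r(E) = -4 + E*E = -4 + E²)
S(W, Z) = -9 + W (S(W, Z) = (-5 - 4) + W = -9 + W)
S(7, r(I))² = (-9 + 7)² = (-2)² = 4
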